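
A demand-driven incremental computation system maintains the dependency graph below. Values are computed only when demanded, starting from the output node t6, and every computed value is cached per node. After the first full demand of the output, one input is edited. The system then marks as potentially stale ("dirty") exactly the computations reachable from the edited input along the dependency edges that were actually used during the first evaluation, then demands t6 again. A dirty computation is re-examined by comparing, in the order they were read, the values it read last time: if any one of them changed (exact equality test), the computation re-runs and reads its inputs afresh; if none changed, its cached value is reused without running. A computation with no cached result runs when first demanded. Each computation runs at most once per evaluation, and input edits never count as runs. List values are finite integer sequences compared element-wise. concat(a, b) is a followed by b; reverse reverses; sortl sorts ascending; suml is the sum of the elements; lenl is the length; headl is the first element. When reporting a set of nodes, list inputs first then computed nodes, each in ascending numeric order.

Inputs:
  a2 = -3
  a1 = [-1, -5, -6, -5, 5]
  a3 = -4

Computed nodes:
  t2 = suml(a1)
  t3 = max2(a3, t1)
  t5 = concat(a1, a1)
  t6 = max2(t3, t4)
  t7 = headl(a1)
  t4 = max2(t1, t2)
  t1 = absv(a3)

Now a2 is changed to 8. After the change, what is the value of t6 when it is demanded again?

First evaluation (everything demanded from the output):
  t1 = absv(-4) = 4
  t2 = suml([-1, -5, -6, -5, 5]) = -12
  t3 = max2(-4, 4) = 4
  t4 = max2(4, -12) = 4
  t6 = max2(4, 4) = 4

Propagation after the edit:
  a2 feeds no computation that the output demands — nothing is marked dirty and nothing runs.

Key observation: a2 is never demanded by the output, so the edit triggers no recomputation at all.

New value of t6: 4.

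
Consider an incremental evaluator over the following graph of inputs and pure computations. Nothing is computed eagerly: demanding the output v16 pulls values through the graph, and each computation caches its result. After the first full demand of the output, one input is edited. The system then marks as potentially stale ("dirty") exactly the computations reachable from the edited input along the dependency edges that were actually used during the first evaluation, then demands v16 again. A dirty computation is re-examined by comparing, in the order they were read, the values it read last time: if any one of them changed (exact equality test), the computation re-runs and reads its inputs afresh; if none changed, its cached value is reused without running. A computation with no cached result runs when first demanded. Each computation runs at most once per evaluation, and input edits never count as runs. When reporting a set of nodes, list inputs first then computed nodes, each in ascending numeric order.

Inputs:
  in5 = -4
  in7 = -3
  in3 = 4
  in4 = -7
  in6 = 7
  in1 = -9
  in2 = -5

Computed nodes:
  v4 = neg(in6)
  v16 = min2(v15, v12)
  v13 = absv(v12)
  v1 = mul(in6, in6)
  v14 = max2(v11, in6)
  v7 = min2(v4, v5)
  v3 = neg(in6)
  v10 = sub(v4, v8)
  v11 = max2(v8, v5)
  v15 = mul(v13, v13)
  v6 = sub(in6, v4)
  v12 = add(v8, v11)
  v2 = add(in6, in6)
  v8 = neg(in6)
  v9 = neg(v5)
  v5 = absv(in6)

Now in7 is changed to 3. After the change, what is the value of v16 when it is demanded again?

v16 now evaluates to 0.
The important point: nothing the output needs ever reads in7, so the edit is invisible to it.

Initial pass — values computed on the first demand:
  v5 = absv(7) = 7
  v8 = neg(7) = -7
  v11 = max2(-7, 7) = 7
  v12 = add(-7, 7) = 0
  v13 = absv(0) = 0
  v15 = mul(0, 0) = 0
  v16 = min2(0, 0) = 0

Second demand — change propagation:
  no demanded computation ever read in7, so the edit dirties nothing and nothing runs.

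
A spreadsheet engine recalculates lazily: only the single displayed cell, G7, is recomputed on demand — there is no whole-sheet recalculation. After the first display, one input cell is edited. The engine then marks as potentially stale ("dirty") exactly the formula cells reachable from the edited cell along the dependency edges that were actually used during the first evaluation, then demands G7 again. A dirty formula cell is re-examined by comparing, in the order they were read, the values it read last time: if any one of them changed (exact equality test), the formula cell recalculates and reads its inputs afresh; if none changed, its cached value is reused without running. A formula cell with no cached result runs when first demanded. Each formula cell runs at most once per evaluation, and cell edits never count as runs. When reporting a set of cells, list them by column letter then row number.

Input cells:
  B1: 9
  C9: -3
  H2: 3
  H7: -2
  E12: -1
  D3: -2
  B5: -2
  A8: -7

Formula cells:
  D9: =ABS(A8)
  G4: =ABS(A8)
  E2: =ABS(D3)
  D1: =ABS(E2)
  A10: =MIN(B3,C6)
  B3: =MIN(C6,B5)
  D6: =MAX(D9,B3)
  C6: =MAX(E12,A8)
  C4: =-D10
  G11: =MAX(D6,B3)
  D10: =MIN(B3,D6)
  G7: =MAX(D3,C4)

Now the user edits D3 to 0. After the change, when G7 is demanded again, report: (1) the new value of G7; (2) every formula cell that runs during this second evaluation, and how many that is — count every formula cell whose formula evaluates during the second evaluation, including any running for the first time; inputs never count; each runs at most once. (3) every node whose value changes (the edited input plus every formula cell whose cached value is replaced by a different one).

New value of G7: 2.
Formula cells that run: G7 — 1 in total.
Values that change: D3.

First evaluation (everything demanded from the output):
  C6 = MAX(-1, -7) = -1
  B3 = MIN(-1, -2) = -2
  D9 = ABS(-7) = 7
  D6 = MAX(7, -2) = 7
  D10 = MIN(-2, 7) = -2
  C4 = -(-2) = 2
  G7 = MAX(-2, 2) = 2

Propagation after the edit:
  G7: runs — D3 -2->0; result 2 (same value as before).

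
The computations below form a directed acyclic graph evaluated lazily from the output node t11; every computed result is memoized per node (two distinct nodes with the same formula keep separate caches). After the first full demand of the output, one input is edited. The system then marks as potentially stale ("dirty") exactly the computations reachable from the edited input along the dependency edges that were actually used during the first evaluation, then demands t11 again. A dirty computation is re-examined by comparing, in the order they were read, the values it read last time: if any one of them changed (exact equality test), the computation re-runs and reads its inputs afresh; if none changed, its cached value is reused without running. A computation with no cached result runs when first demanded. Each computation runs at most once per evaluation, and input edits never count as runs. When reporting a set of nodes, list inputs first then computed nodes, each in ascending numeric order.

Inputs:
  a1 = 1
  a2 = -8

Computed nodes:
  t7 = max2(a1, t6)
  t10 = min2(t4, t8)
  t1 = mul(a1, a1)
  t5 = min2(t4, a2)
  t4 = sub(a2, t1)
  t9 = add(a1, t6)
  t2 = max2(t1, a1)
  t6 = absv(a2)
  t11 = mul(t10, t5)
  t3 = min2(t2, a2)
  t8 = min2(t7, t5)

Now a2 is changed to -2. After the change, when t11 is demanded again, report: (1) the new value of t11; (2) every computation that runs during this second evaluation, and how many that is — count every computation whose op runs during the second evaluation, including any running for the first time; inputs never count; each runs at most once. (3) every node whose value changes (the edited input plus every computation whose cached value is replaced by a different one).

First demand of the output computes:
  t1 = mul(1, 1) = 1
  t4 = sub(-8, 1) = -9
  t5 = min2(-9, -8) = -9
  t6 = absv(-8) = 8
  t7 = max2(1, 8) = 8
  t8 = min2(8, -9) = -9
  t10 = min2(-9, -9) = -9
  t11 = mul(-9, -9) = 81

After the edit, cleaning proceeds:
  t4: a read changed (a2 -8->-2) — executes, giving -3.
  t5: a read changed (t4 -9->-3; a2 -8->-2) — executes, giving -3.
  t6: a read changed (a2 -8->-2) — executes, giving 2.
  t7: a read changed (t6 8->2) — executes, giving 2.
  t8: a read changed (t7 8->2; t5 -9->-3) — executes, giving -3.
  t10: a read changed (t4 -9->-3; t8 -9->-3) — executes, giving -3.
  t11: a read changed (t10 -9->-3; t5 -9->-3) — executes, giving 9.

Demanding t11 again yields 9.
7 computations run: t4, t5, t6, t7, t8, t10, t11.
The nodes whose values change: a2, t4, t5, t6, t7, t8, t10, t11.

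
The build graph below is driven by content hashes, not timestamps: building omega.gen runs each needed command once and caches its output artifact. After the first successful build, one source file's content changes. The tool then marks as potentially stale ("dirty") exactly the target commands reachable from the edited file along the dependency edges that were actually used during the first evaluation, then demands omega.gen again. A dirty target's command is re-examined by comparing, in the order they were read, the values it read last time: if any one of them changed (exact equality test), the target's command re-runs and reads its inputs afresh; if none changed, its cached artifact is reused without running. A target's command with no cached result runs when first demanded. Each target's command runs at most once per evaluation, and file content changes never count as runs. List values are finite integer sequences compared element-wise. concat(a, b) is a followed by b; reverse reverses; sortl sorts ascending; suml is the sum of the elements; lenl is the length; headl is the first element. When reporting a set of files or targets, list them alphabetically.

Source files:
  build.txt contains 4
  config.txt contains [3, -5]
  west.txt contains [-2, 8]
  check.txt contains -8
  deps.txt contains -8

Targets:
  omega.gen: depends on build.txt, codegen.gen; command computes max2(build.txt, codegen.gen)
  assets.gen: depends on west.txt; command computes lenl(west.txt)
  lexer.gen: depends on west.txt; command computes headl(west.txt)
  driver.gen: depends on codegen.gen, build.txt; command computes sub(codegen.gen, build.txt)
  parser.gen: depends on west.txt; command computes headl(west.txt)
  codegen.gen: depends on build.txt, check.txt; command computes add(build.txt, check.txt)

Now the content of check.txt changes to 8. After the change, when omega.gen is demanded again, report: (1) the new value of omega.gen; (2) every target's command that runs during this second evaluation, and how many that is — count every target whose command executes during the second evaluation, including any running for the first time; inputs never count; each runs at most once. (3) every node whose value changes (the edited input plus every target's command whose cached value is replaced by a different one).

Initial pass — values computed on the first demand:
  codegen.gen = add(4, -8) = -4
  omega.gen = max2(4, -4) = 4

Second demand — change propagation:
  codegen.gen: re-runs because check.txt -8->8; new result 12.
  omega.gen: re-runs because codegen.gen -4->12; new result 12.

omega.gen now evaluates to 12.
Run set: codegen.gen, omega.gen (2 run).
Changed values: check.txt, codegen.gen, omega.gen.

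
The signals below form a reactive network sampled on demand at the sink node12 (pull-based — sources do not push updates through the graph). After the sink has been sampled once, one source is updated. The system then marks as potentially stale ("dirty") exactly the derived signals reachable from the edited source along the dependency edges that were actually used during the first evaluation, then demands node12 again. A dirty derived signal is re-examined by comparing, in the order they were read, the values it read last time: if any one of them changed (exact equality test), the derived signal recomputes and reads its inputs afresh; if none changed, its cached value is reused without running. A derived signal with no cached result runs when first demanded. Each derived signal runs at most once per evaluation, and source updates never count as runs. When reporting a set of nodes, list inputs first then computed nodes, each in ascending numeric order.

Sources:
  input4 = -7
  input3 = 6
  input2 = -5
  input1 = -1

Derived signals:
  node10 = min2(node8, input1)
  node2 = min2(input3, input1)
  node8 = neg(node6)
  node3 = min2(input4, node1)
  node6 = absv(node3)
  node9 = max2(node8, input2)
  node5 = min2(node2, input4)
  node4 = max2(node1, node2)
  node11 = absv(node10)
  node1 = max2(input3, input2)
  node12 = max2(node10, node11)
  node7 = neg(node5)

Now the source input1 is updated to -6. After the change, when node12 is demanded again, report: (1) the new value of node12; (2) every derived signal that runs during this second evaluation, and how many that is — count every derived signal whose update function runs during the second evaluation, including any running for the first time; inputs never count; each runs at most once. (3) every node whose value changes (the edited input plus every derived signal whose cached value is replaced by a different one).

node12 now evaluates to 7.
Run set: node10 (1 run).
Changed values: input1.
The important point: node10 recomputes to an identical value, and the output ends up unchanged.

Initial pass — values computed on the first demand:
  node1 = max2(6, -5) = 6
  node3 = min2(-7, 6) = -7
  node6 = absv(-7) = 7
  node8 = neg(7) = -7
  node10 = min2(-7, -1) = -7
  node11 = absv(-7) = 7
  node12 = max2(-7, 7) = 7

Second demand — change propagation:
  node10: re-runs because input1 -1->-6; new result -7 (unchanged).
  node11: re-examined; everything it read last time is the same (node10 unchanged) — cache 7 kept, no run.
  node12: re-examined; everything it read last time is the same (node10 unchanged, node11 unchanged) — cache 7 kept, no run.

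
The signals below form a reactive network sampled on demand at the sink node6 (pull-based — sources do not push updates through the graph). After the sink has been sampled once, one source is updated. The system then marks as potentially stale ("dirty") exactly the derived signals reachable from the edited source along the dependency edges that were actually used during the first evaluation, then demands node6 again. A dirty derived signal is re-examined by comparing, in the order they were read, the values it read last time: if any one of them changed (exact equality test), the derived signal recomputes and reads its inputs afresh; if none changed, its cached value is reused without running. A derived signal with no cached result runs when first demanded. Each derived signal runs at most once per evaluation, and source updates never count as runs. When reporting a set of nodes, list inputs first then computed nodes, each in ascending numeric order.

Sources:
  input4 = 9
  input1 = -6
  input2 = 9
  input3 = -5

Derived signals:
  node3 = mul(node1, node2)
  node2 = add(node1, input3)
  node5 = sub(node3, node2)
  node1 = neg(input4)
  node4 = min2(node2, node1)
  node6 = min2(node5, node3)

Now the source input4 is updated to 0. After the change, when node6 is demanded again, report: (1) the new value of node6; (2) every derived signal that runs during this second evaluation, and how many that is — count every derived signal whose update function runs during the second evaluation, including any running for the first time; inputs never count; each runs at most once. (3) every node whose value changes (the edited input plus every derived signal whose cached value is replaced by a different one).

Initial pass — values computed on the first demand:
  node1 = neg(9) = -9
  node2 = add(-9, -5) = -14
  node3 = mul(-9, -14) = 126
  node5 = sub(126, -14) = 140
  node6 = min2(140, 126) = 126

Second demand — change propagation:
  node1: re-runs because input4 9->0; new result 0.
  node2: re-runs because node1 -9->0; new result -5.
  node3: re-runs because node1 -9->0; node2 -14->-5; new result 0.
  node5: re-runs because node3 126->0; node2 -14->-5; new result 5.
  node6: re-runs because node5 140->5; node3 126->0; new result 0.

node6 now evaluates to 0.
Run set: node1, node2, node3, node5, node6 (5 run).
Changed values: input4, node1, node2, node3, node5, node6.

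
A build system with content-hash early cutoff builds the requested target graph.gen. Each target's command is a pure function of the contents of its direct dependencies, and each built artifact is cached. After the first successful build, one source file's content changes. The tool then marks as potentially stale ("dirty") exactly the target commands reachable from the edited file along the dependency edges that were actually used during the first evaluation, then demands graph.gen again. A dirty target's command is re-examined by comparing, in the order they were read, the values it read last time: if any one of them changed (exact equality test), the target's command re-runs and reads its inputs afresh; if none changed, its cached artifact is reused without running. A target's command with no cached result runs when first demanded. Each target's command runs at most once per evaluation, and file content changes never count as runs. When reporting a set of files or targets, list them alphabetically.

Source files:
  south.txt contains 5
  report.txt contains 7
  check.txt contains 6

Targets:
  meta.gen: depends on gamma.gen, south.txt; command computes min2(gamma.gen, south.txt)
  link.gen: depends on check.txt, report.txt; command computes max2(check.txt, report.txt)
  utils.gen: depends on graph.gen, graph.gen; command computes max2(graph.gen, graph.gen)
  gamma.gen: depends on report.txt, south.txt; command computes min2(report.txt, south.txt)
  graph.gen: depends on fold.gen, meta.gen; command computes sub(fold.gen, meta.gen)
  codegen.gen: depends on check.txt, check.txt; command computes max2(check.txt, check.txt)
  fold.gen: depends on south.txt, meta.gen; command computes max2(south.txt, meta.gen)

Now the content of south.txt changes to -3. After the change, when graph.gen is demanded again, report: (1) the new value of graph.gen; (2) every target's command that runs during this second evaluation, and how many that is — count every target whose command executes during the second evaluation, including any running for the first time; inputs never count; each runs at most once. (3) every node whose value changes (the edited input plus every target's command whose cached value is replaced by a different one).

New value of graph.gen: 0.
Target commands that run: fold.gen, gamma.gen, graph.gen, meta.gen — 4 in total.
Values that change: fold.gen, gamma.gen, meta.gen, south.txt.

First evaluation (everything demanded from the output):
  gamma.gen = min2(7, 5) = 5
  meta.gen = min2(5, 5) = 5
  fold.gen = max2(5, 5) = 5
  graph.gen = sub(5, 5) = 0

Propagation after the edit:
  gamma.gen: runs — south.txt 5->-3; result -3.
  meta.gen: runs — gamma.gen 5->-3; south.txt 5->-3; result -3.
  fold.gen: runs — south.txt 5->-3; meta.gen 5->-3; result -3.
  graph.gen: runs — fold.gen 5->-3; meta.gen 5->-3; result 0 (same value as before).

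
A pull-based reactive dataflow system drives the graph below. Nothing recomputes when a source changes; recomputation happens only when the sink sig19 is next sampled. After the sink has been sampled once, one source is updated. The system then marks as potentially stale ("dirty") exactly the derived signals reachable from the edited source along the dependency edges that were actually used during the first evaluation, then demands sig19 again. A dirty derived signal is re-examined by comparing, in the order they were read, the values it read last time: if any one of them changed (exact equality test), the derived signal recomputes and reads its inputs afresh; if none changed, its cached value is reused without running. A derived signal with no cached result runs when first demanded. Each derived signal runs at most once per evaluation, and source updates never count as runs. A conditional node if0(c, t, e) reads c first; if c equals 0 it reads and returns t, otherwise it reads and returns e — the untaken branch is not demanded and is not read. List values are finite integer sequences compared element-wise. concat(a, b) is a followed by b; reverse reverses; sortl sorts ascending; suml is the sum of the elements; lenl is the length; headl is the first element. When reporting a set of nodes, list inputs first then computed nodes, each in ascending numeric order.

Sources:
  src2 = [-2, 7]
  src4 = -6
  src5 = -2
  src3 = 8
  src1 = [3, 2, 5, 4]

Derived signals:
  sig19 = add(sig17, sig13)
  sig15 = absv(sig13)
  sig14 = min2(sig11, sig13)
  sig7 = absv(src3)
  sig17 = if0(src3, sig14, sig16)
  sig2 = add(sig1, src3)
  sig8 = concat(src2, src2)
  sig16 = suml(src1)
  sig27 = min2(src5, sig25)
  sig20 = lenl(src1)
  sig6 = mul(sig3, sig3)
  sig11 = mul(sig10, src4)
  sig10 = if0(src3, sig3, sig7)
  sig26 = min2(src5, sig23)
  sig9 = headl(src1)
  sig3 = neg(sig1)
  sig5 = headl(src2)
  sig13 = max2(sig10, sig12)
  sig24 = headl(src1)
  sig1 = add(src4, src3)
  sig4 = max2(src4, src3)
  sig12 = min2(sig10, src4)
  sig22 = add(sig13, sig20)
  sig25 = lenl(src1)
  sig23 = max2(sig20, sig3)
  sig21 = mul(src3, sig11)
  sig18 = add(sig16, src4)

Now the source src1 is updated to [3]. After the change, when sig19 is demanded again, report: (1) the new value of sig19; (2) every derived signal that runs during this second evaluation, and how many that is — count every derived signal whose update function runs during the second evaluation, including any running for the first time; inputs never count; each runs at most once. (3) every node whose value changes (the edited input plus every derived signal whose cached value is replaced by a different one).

First evaluation (everything demanded from the output):
  sig7 = absv(8) = 8
  sig10 = if0(src3=8 -> else branch sig7) = 8
  sig12 = min2(8, -6) = -6
  sig13 = max2(8, -6) = 8
  sig16 = suml([3, 2, 5, 4]) = 14
  sig17 = if0(src3=8 -> else branch sig16) = 14
  sig19 = add(14, 8) = 22

Propagation after the edit:
  sig16: runs — src1 [3, 2, 5, 4]->[3]; result 3.
  sig17: runs — sig16 14->3; result 3.
  sig19: runs — sig17 14->3; result 11.

New value of sig19: 11.
Derived signals that run: sig16, sig17, sig19 — 3 in total.
Values that change: src1, sig16, sig17, sig19.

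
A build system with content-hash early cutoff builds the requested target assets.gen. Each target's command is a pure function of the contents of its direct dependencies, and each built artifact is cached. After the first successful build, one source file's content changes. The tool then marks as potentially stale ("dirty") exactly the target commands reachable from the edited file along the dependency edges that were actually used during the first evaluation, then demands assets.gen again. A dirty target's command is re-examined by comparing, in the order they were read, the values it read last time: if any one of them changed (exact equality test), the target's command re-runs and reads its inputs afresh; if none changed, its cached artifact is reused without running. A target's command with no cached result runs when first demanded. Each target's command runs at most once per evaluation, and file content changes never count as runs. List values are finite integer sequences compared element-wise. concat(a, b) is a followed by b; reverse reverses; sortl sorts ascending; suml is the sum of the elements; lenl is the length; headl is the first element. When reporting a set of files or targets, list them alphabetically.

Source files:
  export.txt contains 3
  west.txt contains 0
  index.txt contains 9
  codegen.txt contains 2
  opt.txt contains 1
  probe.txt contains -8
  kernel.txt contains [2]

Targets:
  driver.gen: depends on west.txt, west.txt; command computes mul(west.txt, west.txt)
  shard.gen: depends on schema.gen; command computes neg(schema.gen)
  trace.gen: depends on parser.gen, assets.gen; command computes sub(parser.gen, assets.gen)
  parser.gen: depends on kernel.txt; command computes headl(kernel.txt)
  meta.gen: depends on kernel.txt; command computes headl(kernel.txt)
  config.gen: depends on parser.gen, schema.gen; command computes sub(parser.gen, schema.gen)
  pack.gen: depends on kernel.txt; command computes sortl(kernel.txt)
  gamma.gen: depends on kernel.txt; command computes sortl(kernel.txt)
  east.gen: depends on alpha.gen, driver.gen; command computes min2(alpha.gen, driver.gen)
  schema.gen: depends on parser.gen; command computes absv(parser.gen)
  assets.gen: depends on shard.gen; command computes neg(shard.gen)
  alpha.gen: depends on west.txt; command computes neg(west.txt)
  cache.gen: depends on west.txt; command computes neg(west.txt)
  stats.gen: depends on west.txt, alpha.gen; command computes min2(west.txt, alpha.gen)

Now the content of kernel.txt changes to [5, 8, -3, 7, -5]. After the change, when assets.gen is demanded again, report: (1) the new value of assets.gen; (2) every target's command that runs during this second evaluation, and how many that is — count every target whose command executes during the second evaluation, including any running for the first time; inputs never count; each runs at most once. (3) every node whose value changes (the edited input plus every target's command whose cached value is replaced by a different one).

New value of assets.gen: 5.
Target commands that run: assets.gen, parser.gen, schema.gen, shard.gen — 4 in total.
Values that change: assets.gen, kernel.txt, parser.gen, schema.gen, shard.gen.

First evaluation (everything demanded from the output):
  parser.gen = headl([2]) = 2
  schema.gen = absv(2) = 2
  shard.gen = neg(2) = -2
  assets.gen = neg(-2) = 2

Propagation after the edit:
  parser.gen: runs — kernel.txt [2]->[5, 8, -3, 7, -5]; result 5.
  schema.gen: runs — parser.gen 2->5; result 5.
  shard.gen: runs — schema.gen 2->5; result -5.
  assets.gen: runs — shard.gen -2->-5; result 5.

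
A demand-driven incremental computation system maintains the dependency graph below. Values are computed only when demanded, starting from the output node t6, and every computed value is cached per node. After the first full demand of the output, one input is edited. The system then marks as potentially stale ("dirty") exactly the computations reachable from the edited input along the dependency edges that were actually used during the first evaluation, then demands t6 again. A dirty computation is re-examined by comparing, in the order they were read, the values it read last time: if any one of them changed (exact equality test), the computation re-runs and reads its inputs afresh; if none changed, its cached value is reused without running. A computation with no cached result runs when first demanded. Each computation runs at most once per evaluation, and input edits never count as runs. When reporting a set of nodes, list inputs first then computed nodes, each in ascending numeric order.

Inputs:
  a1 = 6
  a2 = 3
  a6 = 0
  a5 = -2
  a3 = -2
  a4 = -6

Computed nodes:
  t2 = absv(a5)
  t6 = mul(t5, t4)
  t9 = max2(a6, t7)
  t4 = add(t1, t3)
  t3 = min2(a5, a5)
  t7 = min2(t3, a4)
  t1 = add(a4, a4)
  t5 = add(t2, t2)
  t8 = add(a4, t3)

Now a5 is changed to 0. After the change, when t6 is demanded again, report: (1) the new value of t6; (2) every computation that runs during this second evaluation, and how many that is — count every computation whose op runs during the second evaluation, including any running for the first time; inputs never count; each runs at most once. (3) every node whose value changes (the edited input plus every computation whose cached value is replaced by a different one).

New value of t6: 0.
Computations that run: t2, t3, t4, t5, t6 — 5 in total.
Values that change: a5, t2, t3, t4, t5, t6.

First evaluation (everything demanded from the output):
  t1 = add(-6, -6) = -12
  t2 = absv(-2) = 2
  t3 = min2(-2, -2) = -2
  t4 = add(-12, -2) = -14
  t5 = add(2, 2) = 4
  t6 = mul(4, -14) = -56

Propagation after the edit:
  t2: runs — a5 -2->0; result 0.
  t3: runs — a5 -2->0; a5 -2->0; result 0.
  t4: runs — t3 -2->0; result -12.
  t5: runs — t2 2->0; t2 2->0; result 0.
  t6: runs — t5 4->0; t4 -14->-12; result 0.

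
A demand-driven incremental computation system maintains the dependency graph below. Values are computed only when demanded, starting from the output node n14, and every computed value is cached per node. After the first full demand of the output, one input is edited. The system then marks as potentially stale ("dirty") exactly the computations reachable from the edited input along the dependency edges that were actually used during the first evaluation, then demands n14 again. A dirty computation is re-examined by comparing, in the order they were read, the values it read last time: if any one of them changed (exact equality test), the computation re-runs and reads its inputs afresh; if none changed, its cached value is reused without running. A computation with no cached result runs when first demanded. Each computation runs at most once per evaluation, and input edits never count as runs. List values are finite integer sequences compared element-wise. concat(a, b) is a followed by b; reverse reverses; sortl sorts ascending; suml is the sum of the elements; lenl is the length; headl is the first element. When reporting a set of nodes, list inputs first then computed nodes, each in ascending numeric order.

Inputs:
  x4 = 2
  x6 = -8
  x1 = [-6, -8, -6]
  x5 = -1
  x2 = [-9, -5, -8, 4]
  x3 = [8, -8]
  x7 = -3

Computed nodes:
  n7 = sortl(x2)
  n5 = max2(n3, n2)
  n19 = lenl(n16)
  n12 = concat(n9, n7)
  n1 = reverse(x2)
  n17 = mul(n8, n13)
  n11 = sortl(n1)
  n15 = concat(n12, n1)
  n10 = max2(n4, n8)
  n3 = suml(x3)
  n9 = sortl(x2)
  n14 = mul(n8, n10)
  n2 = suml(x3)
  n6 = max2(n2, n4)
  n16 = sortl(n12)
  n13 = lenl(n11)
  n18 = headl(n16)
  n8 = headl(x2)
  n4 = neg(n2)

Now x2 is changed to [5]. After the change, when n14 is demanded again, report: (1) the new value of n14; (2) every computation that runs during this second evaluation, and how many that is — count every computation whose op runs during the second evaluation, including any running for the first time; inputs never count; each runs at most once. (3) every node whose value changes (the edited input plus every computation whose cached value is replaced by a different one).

New value of n14: 25.
Computations that run: n8, n10, n14 — 3 in total.
Values that change: x2, n8, n10, n14.

First evaluation (everything demanded from the output):
  n2 = suml([8, -8]) = 0
  n4 = neg(0) = 0
  n8 = headl([-9, -5, -8, 4]) = -9
  n10 = max2(0, -9) = 0
  n14 = mul(-9, 0) = 0

Propagation after the edit:
  n8: runs — x2 [-9, -5, -8, 4]->[5]; result 5.
  n10: runs — n8 -9->5; result 5.
  n14: runs — n8 -9->5; n10 0->5; result 25.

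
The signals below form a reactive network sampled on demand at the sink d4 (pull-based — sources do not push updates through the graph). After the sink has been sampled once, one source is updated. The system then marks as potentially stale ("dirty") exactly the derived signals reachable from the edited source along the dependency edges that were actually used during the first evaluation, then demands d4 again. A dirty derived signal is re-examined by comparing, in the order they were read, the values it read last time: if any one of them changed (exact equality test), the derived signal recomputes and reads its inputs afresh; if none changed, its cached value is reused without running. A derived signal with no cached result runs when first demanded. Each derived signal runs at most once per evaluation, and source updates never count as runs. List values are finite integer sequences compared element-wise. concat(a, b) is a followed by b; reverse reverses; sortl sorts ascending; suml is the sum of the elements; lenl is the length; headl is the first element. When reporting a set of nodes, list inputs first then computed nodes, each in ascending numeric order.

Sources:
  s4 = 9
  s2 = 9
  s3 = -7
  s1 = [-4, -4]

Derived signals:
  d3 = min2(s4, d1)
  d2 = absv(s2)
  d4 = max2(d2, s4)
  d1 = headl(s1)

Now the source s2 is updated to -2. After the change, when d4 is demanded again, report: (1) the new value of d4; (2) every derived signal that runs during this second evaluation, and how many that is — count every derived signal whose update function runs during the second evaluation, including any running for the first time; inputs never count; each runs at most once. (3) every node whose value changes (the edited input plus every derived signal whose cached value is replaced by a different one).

Initial pass — values computed on the first demand:
  d2 = absv(9) = 9
  d4 = max2(9, 9) = 9

Second demand — change propagation:
  d2: re-runs because s2 9->-2; new result 2.
  d4: re-runs because d2 9->2; new result 9 (unchanged).

d4 now evaluates to 9.
Run set: d2, d4 (2 run).
Changed values: s2, d2.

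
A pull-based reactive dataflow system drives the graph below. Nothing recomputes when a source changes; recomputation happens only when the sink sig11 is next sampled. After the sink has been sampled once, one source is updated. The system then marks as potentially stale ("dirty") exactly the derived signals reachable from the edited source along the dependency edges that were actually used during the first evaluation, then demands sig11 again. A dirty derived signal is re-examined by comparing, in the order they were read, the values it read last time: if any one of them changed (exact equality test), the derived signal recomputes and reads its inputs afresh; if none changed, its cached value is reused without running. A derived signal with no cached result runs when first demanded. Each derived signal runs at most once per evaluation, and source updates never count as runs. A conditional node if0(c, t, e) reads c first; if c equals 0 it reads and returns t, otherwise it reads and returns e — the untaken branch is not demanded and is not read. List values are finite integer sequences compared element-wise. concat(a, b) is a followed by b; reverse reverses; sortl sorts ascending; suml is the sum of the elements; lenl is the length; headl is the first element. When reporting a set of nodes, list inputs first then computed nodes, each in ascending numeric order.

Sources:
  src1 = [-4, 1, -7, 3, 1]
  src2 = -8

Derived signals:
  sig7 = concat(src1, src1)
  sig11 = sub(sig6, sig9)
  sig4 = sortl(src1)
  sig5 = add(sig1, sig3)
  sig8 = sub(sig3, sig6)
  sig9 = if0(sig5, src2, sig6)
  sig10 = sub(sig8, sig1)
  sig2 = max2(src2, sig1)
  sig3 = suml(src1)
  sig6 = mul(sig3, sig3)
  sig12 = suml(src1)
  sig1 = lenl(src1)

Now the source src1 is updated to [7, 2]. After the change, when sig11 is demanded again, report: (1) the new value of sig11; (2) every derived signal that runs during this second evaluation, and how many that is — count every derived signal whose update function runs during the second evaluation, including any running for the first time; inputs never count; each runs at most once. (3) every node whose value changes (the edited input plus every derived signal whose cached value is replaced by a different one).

New value of sig11: 0.
Derived signals that run: sig1, sig3, sig5, sig6, sig9, sig11 — 6 in total.
Values that change: src1, sig1, sig3, sig5, sig6, sig9.

First evaluation (everything demanded from the output):
  sig1 = lenl([-4, 1, -7, 3, 1]) = 5
  sig3 = suml([-4, 1, -7, 3, 1]) = -6
  sig5 = add(5, -6) = -1
  sig6 = mul(-6, -6) = 36
  sig9 = if0(sig5=-1 -> else branch sig6) = 36
  sig11 = sub(36, 36) = 0

Propagation after the edit:
  sig1: runs — src1 [-4, 1, -7, 3, 1]->[7, 2]; result 2.
  sig3: runs — src1 [-4, 1, -7, 3, 1]->[7, 2]; result 9.
  sig5: runs — sig1 5->2; sig3 -6->9; result 11.
  sig6: runs — sig3 -6->9; sig3 -6->9; result 81.
  sig9: runs — sig5 -1->11; sig6 36->81; result 81.
  sig11: runs — sig6 36->81; sig9 36->81; result 0 (same value as before).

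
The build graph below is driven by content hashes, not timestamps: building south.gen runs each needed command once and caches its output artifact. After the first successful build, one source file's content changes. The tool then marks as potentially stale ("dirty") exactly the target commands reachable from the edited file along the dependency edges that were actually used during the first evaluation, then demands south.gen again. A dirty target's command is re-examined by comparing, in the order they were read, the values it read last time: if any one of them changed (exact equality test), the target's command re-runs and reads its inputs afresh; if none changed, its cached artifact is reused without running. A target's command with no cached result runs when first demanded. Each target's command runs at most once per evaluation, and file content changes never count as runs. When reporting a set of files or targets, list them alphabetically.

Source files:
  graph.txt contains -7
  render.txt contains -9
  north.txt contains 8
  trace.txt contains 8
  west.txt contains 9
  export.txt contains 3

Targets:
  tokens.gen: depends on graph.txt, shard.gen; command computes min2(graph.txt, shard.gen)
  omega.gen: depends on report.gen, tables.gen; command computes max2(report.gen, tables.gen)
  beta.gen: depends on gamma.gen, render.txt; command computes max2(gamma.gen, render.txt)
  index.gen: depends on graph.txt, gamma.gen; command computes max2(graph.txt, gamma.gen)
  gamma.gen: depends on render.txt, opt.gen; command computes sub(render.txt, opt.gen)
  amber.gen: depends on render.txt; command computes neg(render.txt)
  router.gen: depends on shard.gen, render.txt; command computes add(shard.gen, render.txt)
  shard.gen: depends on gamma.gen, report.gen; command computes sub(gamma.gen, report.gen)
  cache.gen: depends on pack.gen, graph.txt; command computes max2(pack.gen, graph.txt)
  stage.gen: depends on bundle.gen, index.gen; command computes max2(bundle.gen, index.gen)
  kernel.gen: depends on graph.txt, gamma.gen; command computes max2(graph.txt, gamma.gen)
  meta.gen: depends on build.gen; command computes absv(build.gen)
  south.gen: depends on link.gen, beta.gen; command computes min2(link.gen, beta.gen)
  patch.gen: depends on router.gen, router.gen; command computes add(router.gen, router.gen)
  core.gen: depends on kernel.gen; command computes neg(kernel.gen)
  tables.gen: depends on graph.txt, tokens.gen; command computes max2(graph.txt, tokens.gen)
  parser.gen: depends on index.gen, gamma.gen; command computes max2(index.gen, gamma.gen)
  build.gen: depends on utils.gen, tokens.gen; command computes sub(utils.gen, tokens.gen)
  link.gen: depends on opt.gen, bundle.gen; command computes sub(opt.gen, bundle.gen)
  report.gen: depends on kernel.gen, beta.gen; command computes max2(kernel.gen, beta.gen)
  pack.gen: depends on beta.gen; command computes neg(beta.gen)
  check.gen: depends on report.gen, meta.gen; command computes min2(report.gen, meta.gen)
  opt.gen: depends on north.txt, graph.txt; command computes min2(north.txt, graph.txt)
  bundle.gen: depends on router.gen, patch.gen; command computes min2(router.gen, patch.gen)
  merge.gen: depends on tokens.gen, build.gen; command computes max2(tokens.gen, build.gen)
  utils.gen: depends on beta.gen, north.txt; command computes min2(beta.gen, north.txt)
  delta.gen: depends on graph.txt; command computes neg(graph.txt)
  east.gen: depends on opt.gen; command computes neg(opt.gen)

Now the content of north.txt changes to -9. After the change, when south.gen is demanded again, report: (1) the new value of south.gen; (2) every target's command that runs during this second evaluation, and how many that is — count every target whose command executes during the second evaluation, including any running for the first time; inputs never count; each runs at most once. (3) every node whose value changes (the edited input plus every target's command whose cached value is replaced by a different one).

south.gen now evaluates to 0.
Run set: beta.gen, gamma.gen, kernel.gen, link.gen, opt.gen, report.gen, shard.gen, south.gen (8 run).
Changed values: beta.gen, gamma.gen, kernel.gen, link.gen, north.txt, opt.gen, report.gen, south.gen.
The important point: at router.gen every value read last time is unchanged, so the dirty flag clears without a run.

Initial pass — values computed on the first demand:
  opt.gen = min2(8, -7) = -7
  gamma.gen = sub(-9, -7) = -2
  beta.gen = max2(-2, -9) = -2
  kernel.gen = max2(-7, -2) = -2
  report.gen = max2(-2, -2) = -2
  shard.gen = sub(-2, -2) = 0
  router.gen = add(0, -9) = -9
  patch.gen = add(-9, -9) = -18
  bundle.gen = min2(-9, -18) = -18
  link.gen = sub(-7, -18) = 11
  south.gen = min2(11, -2) = -2

Second demand — change propagation:
  opt.gen: re-runs because north.txt 8->-9; new result -9.
  gamma.gen: re-runs because opt.gen -7->-9; new result 0.
  beta.gen: re-runs because gamma.gen -2->0; new result 0.
  kernel.gen: re-runs because gamma.gen -2->0; new result 0.
  report.gen: re-runs because kernel.gen -2->0; beta.gen -2->0; new result 0.
  shard.gen: re-runs because gamma.gen -2->0; report.gen -2->0; new result 0 (unchanged).
  router.gen: re-examined; everything it read last time is the same (shard.gen unchanged, render.txt unchanged) — cache -9 kept, no run.
  patch.gen: re-examined; everything it read last time is the same (router.gen unchanged, router.gen unchanged) — cache -18 kept, no run.
  bundle.gen: re-examined; everything it read last time is the same (router.gen unchanged, patch.gen unchanged) — cache -18 kept, no run.
  link.gen: re-runs because opt.gen -7->-9; new result 9.
  south.gen: re-runs because link.gen 11->9; beta.gen -2->0; new result 0.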